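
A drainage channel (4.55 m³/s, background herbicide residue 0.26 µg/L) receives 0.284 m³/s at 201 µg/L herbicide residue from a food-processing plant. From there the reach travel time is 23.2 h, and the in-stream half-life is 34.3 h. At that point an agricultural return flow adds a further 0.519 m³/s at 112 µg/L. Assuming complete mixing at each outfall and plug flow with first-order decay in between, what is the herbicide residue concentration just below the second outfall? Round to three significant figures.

After mixing, C = (4.550·0.2600 + 0.2840·201.0) / 4.834 = 58.27/4.834 = 12.05 µg/L; combined flow 4.834 m³/s.
Half-life 34.3 h → k = ln 2 / 34.3 = 0.02021 h⁻¹ = 0.4850 d⁻¹.
Applying C = C₀e^(−kt): 12.05 × 0.6257 = 7.542 µg/L.
Second outfall: C = (4.834·7.542 + 0.5190·112.0)/5.353 = 17.67 µg/L.

17.7 µg/L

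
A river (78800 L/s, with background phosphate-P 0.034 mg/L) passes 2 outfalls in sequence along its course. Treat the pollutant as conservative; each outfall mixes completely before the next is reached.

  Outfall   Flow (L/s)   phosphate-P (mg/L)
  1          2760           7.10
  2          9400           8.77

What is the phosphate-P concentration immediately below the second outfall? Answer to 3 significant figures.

After outfall 1: Q = 78800 + 2760 = 81560 L/s; C = (78800·0.03400 + 2760·7.100)/81560 = 0.2731 mg/L.
After outfall 2: Q = 81560 + 9400 = 90960 L/s; C = (81560·0.2731 + 9400·8.770)/90960 = 1.151 mg/L.

1.15 mg/L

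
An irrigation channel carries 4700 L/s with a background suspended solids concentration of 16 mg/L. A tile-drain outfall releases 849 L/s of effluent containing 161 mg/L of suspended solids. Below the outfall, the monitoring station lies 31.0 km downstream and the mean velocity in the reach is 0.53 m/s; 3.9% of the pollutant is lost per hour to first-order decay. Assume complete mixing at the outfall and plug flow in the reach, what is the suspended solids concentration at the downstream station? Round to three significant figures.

Mixed concentration C = ΣQC/ΣQ = (4700·16.00 + 849.0·161.0) / 5549 = 211900/5549 = 38.19 mg/L.
Travel time t = 31.0·1000 / 0.53 = 58490 s = 16.25 h.
3.9%/h lost → k = −ln(1 − 0.039) = 0.03978 h⁻¹.
Decay over the reach: 38.19·exp(−kt) = 38.19·0.5240 = 20.01 mg/L.

20.0 mg/L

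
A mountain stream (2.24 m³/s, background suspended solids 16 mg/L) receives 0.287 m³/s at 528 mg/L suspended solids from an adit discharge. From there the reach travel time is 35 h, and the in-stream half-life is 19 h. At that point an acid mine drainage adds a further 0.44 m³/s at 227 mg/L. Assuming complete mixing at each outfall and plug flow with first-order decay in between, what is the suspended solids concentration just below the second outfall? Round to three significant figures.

51.3 mg/L

Mass balance: C = (2.240·16.00 + 0.2870·528.0) / 2.527 = 187.4/2.527 = 74.15 mg/L; combined flow 2.527 m³/s.
Half-life 19 h → k = ln 2 / 19 = 0.03648 h⁻¹ = 0.8756 d⁻¹.
Applying C = C₀e^(−kt): 74.15 × 0.2789 = 20.68 mg/L.
Second outfall: C = (2.527·20.68 + 0.4400·227.0)/2.967 = 51.28 mg/L.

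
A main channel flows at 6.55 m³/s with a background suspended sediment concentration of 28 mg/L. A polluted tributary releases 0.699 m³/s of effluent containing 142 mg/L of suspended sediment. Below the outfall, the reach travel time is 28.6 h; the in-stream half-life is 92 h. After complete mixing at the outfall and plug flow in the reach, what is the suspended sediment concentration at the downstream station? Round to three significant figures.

31.4 mg/L

Mass balance: C = (6.550·28.00 + 0.6990·142.0) / 7.249 = 282.7/7.249 = 38.99 mg/L.
Half-life 92 h → k = ln 2 / 92 = 0.007534 h⁻¹ = 0.1808 d⁻¹.
Decay over the reach: 38.99·exp(−kt) = 38.99·0.8062 = 31.43 mg/L.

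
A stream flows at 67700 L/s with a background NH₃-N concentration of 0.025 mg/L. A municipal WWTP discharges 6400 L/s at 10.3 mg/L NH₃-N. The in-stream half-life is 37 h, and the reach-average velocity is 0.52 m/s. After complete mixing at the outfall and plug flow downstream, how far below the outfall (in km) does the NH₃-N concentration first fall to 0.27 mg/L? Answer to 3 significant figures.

122 km

After mixing, C = (67700·0.02500 + 6400·10.30) / 74100 = 67610/74100 = 0.9124 mg/L.
Half-life 37 h → k = ln 2 / 37 = 0.01873 h⁻¹ = 0.4496 d⁻¹.
Set 0.9124·exp(−k·t) = 0.27 → t = ln(0.9124/0.27)/k = 234000 s = 65.00 h.
Distance = v·t = 0.52·234000 = 121700 m = 121.7 km.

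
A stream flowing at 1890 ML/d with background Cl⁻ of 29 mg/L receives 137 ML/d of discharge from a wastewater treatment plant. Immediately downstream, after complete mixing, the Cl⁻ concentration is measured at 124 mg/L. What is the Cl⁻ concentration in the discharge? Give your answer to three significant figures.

1430 mg/L

Mass balance: 1890·29.00 + 137.0·Cₑ = 2027·124.0
→ Cₑ = (2027·124.0 − 1890·29.00) / 137.0 = 1435 mg/L.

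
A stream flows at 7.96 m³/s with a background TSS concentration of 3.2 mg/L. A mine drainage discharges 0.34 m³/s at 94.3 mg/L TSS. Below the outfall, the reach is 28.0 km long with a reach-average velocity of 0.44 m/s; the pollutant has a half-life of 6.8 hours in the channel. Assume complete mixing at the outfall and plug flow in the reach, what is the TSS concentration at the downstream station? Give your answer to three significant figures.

1.14 mg/L

After mixing, C = (7.960·3.200 + 0.3400·94.30) / 8.300 = 57.53/8.300 = 6.932 mg/L.
Travel time t = 28.0·1000 / 0.44 = 63640 s = 17.68 h.
Half-life 6.8 h → k = ln 2 / 6.8 = 0.1019 h⁻¹ = 2.446 d⁻¹.
Applying C = C₀e^(−kt): 6.932 × 0.1650 = 1.144 mg/L.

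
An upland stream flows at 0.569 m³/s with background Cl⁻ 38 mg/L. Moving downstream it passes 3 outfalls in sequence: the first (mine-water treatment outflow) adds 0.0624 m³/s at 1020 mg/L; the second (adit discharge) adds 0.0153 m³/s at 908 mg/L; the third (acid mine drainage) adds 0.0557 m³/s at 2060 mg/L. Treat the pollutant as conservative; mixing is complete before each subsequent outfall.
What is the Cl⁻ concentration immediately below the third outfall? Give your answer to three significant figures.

Below outfall 1: Q → 0.6314 m³/s, C = (0.5690·38.00 + 0.06240·1020)/0.6314 = 135.0 mg/L.
Below outfall 2: Q → 0.6467 m³/s, C = (0.6314·135.0 + 0.01530·908.0)/0.6467 = 153.3 mg/L.
Below outfall 3: Q → 0.7024 m³/s, C = (0.6467·153.3 + 0.05570·2060)/0.7024 = 304.5 mg/L.

305 mg/L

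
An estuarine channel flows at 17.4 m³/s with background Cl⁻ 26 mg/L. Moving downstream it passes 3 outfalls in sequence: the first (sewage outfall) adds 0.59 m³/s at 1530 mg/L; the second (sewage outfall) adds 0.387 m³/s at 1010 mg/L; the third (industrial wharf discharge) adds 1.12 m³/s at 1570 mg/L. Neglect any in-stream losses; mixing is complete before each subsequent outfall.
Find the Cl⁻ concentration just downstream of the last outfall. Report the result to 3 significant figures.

180 mg/L

Below outfall 1: Q → 17.99 m³/s, C = (17.40·26.00 + 0.5900·1530)/17.99 = 75.33 mg/L.
Below outfall 2: Q → 18.38 m³/s, C = (17.99·75.33 + 0.3870·1010)/18.38 = 95.01 mg/L.
Below outfall 3: Q → 19.50 m³/s, C = (18.38·95.01 + 1.120·1570)/19.50 = 179.7 mg/L.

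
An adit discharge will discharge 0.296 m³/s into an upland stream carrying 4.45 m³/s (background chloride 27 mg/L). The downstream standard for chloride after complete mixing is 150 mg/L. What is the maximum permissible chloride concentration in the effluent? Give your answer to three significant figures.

2000 mg/L

At the limit, (Qr·Cr + Qe·Cₑ)/(Qr + Qe) = 150:
Cₑ = (4.746·150 − 4.450·27.00) / 0.2960 = 1999 mg/L.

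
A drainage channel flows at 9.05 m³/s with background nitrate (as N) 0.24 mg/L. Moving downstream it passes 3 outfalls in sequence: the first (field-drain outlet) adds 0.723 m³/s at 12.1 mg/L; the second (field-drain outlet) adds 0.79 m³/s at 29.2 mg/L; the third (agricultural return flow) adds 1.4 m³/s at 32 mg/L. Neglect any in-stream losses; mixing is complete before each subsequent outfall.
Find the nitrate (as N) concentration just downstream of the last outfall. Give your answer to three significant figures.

6.59 mg/L

Outfall 1: combined Q = 9.773 m³/s; C = (9.050·0.2400 + 0.7230·12.10)/9.773 = 1.117 mg/L.
Outfall 2: combined Q = 10.56 m³/s; C = (9.773·1.117 + 0.7900·29.20)/10.56 = 3.218 mg/L.
Outfall 3: combined Q = 11.96 m³/s; C = (10.56·3.218 + 1.400·32.00)/11.96 = 6.586 mg/L.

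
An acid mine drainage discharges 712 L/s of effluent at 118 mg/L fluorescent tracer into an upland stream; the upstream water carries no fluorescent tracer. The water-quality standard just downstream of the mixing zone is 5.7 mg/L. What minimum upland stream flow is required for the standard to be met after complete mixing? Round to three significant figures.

Set C_mix = 5.7: (Q·0 + 712.0·118.0) / (Q + 712.0) = 5.7
→ Q = 712.0·(118.0 − 5.7)/(5.7 − 0) = 14030 L/s.

14000 L/s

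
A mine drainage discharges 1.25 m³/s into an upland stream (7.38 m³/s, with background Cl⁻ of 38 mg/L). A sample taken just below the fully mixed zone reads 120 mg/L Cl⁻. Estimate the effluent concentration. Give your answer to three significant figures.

604 mg/L

Mass balance: 7.380·38.00 + 1.250·Cₑ = 8.630·120.0
→ Cₑ = (8.630·120.0 − 7.380·38.00) / 1.250 = 604.1 mg/L.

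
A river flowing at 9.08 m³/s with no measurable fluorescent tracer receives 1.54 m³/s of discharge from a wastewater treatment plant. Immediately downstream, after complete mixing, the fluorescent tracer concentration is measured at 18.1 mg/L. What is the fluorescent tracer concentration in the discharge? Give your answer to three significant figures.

Mass balance: 9.080·0 + 1.540·Cₑ = 10.62·18.10
→ Cₑ = (10.62·18.10 − 9.080·0) / 1.540 = 124.8 mg/L.

125 mg/L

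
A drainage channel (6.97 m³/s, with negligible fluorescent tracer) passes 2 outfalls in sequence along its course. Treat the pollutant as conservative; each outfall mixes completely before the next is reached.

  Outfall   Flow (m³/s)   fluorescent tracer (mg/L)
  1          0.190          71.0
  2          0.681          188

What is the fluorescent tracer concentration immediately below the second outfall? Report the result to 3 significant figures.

After outfall 1: Q = 6.970 + 0.1900 = 7.160 m³/s; C = (6.970·0 + 0.1900·71.00)/7.160 = 1.884 mg/L.
After outfall 2: Q = 7.160 + 0.6810 = 7.841 m³/s; C = (7.160·1.884 + 0.6810·188.0)/7.841 = 18.05 mg/L.

18.0 mg/L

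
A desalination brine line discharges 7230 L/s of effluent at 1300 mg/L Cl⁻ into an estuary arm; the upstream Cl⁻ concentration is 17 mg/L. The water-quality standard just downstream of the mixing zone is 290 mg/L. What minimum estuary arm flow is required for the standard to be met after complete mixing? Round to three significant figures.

Set C_mix = 290: (Q·17.00 + 7230·1300) / (Q + 7230) = 290
→ Q = 7230·(1300 − 290)/(290 − 17.00) = 26750 L/s.

26700 L/s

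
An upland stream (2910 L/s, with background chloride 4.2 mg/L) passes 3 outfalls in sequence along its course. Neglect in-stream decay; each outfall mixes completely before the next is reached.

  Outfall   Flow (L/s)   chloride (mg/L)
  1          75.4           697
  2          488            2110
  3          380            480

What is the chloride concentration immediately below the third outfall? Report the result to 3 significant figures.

Below outfall 1: Q → 2985 L/s, C = (2910·4.200 + 75.40·697.0)/2985 = 21.70 mg/L.
Below outfall 2: Q → 3473 L/s, C = (2985·21.70 + 488.0·2110)/3473 = 315.1 mg/L.
Below outfall 3: Q → 3853 L/s, C = (3473·315.1 + 380.0·480.0)/3853 = 331.4 mg/L.

331 mg/L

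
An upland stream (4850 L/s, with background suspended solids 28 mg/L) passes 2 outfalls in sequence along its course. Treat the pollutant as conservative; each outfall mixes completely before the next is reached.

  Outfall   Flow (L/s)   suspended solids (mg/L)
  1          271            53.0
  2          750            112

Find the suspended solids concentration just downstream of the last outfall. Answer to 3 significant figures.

39.9 mg/L

Outfall 1: combined Q = 5121 L/s; C = (4850·28.00 + 271.0·53.00)/5121 = 29.32 mg/L.
Outfall 2: combined Q = 5871 L/s; C = (5121·29.32 + 750.0·112.0)/5871 = 39.88 mg/L.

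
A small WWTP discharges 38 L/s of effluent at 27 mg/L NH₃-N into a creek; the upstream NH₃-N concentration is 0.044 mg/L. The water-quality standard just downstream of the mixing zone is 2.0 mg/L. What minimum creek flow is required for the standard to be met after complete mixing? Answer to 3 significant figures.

Set C_mix = 2.0: (Q·0.04400 + 38.00·27.00) / (Q + 38.00) = 2.0
→ Q = 38.00·(27.00 − 2.0)/(2.0 − 0.04400) = 485.7 L/s.

486 L/s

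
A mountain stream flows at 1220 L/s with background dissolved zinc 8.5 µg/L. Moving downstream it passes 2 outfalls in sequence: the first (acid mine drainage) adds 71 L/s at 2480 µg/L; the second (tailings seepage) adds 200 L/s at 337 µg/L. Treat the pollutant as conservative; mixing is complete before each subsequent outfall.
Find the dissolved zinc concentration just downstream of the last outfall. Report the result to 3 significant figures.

After outfall 1: Q = 1220 + 71.00 = 1291 L/s; C = (1220·8.500 + 71.00·2480)/1291 = 144.4 µg/L.
After outfall 2: Q = 1291 + 200.0 = 1491 L/s; C = (1291·144.4 + 200.0·337.0)/1491 = 170.3 µg/L.

170 µg/L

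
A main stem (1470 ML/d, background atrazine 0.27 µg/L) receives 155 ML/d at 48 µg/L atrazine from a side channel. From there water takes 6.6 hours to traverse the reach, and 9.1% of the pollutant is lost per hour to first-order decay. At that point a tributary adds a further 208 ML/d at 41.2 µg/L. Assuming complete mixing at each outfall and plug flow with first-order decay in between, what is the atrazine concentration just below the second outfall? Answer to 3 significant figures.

6.95 µg/L

Flow-weighted average: C = (1470·0.2700 + 155.0·48.00) / 1625 = 7837/1625 = 4.823 µg/L; combined flow 1625 ML/d.
9.1%/h lost → k = −ln(1 − 0.091) = 0.09541 h⁻¹.
First-order decay: C = 4.823·exp(−k·t) = 4.823·0.5327 = 2.569 µg/L.
Second outfall: C = (1625·2.569 + 208.0·41.20)/1833 = 6.953 µg/L.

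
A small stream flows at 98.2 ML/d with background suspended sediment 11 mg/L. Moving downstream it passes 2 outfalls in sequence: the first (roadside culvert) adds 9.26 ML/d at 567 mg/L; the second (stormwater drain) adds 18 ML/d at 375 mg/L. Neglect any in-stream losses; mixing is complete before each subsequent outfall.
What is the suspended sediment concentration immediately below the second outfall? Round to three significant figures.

104 mg/L

Below outfall 1: Q → 107.5 ML/d, C = (98.20·11.00 + 9.260·567.0)/107.5 = 58.91 mg/L.
Below outfall 2: Q → 125.5 ML/d, C = (107.5·58.91 + 18.00·375.0)/125.5 = 104.3 mg/L.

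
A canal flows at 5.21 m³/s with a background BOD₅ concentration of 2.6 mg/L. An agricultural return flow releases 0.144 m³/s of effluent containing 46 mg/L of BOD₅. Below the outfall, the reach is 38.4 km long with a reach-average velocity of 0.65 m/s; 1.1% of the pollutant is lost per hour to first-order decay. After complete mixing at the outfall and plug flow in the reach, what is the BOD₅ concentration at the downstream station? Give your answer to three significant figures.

Mass balance: C = (5.210·2.600 + 0.1440·46.00) / 5.354 = 20.17/5.354 = 3.767 mg/L.
Travel time t = 38.4·1000 / 0.65 = 59080 s = 16.41 h.
1.1%/h lost → k = −ln(1 − 0.011) = 0.01106 h⁻¹.
Applying C = C₀e^(−kt): 3.767 × 0.8340 = 3.142 mg/L.

3.14 mg/L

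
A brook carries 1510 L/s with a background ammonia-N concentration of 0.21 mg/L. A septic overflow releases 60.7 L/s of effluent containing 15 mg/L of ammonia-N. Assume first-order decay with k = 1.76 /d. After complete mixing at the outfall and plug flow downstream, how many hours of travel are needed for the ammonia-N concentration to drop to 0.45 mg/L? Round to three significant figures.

7.53 h

Mass balance: C = (1510·0.2100 + 60.70·15.00) / 1571 = 1228/1571 = 0.7816 mg/L.
0.7816·exp(−k·t) = 0.45 → t = ln(0.7816/0.45)/k = 27100 s = 7.528 h.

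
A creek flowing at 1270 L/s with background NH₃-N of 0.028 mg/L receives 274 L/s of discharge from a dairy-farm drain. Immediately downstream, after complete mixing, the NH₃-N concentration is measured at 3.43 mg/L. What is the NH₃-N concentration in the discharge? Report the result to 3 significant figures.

Mass balance: 1270·0.02800 + 274.0·Cₑ = 1544·3.430
→ Cₑ = (1544·3.430 − 1270·0.02800) / 274.0 = 19.20 mg/L.

19.2 mg/L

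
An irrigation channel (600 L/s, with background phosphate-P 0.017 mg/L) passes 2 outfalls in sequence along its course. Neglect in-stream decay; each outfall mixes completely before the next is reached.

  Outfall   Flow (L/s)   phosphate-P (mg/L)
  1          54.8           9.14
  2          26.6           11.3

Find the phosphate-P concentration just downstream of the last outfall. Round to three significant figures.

Below outfall 1: Q → 654.8 L/s, C = (600.0·0.01700 + 54.80·9.140)/654.8 = 0.7805 mg/L.
Below outfall 2: Q → 681.4 L/s, C = (654.8·0.7805 + 26.60·11.30)/681.4 = 1.191 mg/L.

1.19 mg/L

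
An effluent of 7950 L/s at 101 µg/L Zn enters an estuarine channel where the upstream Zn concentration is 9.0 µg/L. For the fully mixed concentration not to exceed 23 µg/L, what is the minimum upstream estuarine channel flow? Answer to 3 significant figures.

44300 L/s

Set C_mix = 23: (Q·9.000 + 7950·101.0) / (Q + 7950) = 23
→ Q = 7950·(101.0 − 23)/(23 − 9.000) = 44290 L/s.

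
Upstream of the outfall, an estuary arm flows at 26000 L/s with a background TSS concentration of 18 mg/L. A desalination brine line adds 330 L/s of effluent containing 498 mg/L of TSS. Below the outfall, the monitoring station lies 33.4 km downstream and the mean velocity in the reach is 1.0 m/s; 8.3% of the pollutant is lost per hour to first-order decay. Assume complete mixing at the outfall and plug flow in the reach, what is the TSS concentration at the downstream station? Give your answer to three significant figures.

10.7 mg/L

Mass balance: C = (26000·18.00 + 330.0·498.0) / 26330 = 632300/26330 = 24.02 mg/L.
Travel time t = 33.4·1000 / 1.0 = 33400 s = 9.278 h.
8.3%/h lost → k = −ln(1 − 0.083) = 0.08665 h⁻¹.
After decay, C = 24.02 × e^(−kt) = 24.02 × 0.4476 = 10.75 mg/L.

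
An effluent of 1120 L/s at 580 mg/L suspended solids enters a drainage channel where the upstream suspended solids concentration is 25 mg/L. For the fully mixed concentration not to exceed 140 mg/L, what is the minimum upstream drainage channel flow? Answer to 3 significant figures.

4290 L/s

Set C_mix = 140: (Q·25.00 + 1120·580.0) / (Q + 1120) = 140
→ Q = 1120·(580.0 − 140)/(140 − 25.00) = 4285 L/s.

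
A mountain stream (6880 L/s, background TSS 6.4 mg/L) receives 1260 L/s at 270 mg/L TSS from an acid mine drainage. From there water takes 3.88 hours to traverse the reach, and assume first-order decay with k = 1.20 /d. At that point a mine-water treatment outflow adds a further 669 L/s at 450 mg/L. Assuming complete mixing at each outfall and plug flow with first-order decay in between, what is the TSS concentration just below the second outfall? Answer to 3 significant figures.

Flow-weighted average: C = (6880·6.400 + 1260·270.0) / 8140 = 384200/8140 = 47.20 mg/L; combined flow 8140 L/s.
Decay over the reach: 47.20·exp(−kt) = 47.20·0.8237 = 38.88 mg/L.
Second outfall: C = (8140·38.88 + 669.0·450.0)/8809 = 70.10 mg/L.

70.1 mg/L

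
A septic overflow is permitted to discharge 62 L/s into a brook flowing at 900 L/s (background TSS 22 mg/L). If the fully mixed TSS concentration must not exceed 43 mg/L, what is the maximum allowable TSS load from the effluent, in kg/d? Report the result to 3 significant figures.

Mass balance at the limit: 900.0·22.00 + 62.00·Cₑ = 962.0·43 → Cₑ = 347.8 mg/L.
62.00 L/s = 0.06200 m³/s. Load = 0.06200 m³/s × 347.8 g/m³ × 86 400 s/d = 1863 kg/d.

1860 kg/d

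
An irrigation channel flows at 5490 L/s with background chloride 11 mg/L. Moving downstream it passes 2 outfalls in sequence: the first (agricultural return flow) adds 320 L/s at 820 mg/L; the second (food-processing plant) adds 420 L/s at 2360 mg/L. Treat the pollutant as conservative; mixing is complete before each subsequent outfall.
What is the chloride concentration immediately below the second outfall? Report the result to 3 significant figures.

Below outfall 1: Q → 5810 L/s, C = (5490·11.00 + 320.0·820.0)/5810 = 55.56 mg/L.
Below outfall 2: Q → 6230 L/s, C = (5810·55.56 + 420.0·2360)/6230 = 210.9 mg/L.

211 mg/L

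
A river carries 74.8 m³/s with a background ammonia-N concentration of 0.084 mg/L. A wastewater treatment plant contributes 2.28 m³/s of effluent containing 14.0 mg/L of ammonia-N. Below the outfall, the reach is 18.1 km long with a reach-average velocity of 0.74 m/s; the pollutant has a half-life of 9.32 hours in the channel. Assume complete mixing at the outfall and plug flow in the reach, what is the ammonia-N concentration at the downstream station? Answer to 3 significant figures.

Mass balance: C = (74.80·0.08400 + 2.280·14.00) / 77.08 = 38.20/77.08 = 0.4956 mg/L.
Travel time t = 18.1·1000 / 0.74 = 24460 s = 6.794 h.
Half-life 9.32 h → k = ln 2 / 9.32 = 0.07437 h⁻¹ = 1.785 d⁻¹.
After decay, C = 0.4956 × e^(−kt) = 0.4956 × 0.6033 = 0.2990 mg/L.

0.299 mg/L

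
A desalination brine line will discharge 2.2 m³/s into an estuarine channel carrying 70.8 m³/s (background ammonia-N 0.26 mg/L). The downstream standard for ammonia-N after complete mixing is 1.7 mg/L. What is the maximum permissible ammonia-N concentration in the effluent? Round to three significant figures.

48.0 mg/L

At the limit, (Qr·Cr + Qe·Cₑ)/(Qr + Qe) = 1.7:
Cₑ = (73.00·1.7 − 70.80·0.2600) / 2.200 = 48.04 mg/L.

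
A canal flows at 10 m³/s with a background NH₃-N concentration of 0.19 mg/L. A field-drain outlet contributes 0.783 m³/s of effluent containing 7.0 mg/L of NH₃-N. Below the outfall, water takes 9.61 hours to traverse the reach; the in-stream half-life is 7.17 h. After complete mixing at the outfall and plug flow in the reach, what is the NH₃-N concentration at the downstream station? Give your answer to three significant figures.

Conservation of mass: C = (10.00·0.1900 + 0.7830·7.000) / 10.78 = 7.381/10.78 = 0.6845 mg/L.
Half-life 7.17 h → k = ln 2 / 7.17 = 0.09667 h⁻¹ = 2.320 d⁻¹.
Decay over the reach: 0.6845·exp(−kt) = 0.6845·0.3949 = 0.2703 mg/L.

0.270 mg/L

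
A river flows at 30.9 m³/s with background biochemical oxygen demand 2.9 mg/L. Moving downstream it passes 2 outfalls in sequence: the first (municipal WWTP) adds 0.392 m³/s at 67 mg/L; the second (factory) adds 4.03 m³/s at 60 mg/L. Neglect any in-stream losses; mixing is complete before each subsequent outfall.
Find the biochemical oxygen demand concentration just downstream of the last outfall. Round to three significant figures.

Below outfall 1: Q → 31.29 m³/s, C = (30.90·2.900 + 0.3920·67.00)/31.29 = 3.703 mg/L.
Below outfall 2: Q → 35.32 m³/s, C = (31.29·3.703 + 4.030·60.00)/35.32 = 10.13 mg/L.

10.1 mg/L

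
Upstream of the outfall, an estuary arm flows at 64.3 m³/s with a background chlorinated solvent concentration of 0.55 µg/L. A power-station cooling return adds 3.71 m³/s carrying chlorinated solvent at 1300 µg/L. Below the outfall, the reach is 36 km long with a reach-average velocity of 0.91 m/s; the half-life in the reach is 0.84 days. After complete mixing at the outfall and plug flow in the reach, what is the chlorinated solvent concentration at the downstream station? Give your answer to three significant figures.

49.0 µg/L

Mass balance: C = (64.30·0.5500 + 3.710·1300) / 68.01 = 4858/68.01 = 71.44 µg/L.
Travel time t = 36·1000 / 0.91 = 39560 s = 10.99 h.
Half-life 0.84 d → k = ln 2 / 0.84 = 0.8252 d⁻¹.
First-order decay: C = 71.44·exp(−k·t) = 71.44·0.6853 = 48.96 µg/L.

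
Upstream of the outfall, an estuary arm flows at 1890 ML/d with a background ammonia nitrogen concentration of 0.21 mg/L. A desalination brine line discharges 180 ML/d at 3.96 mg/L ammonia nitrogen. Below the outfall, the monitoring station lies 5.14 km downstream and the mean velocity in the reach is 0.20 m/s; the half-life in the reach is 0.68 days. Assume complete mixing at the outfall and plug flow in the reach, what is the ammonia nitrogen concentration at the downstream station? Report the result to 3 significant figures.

0.396 mg/L

Mixed concentration C = ΣQC/ΣQ = (1890·0.2100 + 180.0·3.960) / 2070 = 1110/2070 = 0.5361 mg/L.
Travel time t = 5.14·1000 / 0.20 = 25700 s = 7.139 h.
Half-life 0.68 d → k = ln 2 / 0.68 = 1.019 d⁻¹.
After decay, C = 0.5361 × e^(−kt) = 0.5361 × 0.7384 = 0.3959 mg/L.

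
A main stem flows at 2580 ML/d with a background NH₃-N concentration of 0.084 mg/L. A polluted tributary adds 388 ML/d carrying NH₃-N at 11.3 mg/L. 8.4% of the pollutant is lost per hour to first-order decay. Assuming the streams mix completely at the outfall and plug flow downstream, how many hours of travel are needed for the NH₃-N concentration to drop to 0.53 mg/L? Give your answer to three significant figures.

Mixed concentration C = ΣQC/ΣQ = (2580·0.08400 + 388.0·11.30) / 2968 = 4601/2968 = 1.550 mg/L.
8.4%/h lost → k = −ln(1 − 0.084) = 0.08774 h⁻¹.
1.550·exp(−k·t) = 0.53 → t = ln(1.550/0.53)/k = 44040 s = 12.23 h.

12.2 h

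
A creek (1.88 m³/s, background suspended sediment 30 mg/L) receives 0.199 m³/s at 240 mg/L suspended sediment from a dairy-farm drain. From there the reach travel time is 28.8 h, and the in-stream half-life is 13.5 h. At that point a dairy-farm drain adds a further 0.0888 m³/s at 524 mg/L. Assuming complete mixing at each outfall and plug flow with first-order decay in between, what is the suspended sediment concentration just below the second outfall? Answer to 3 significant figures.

Mass balance: C = (1.880·30.00 + 0.1990·240.0) / 2.079 = 104.2/2.079 = 50.10 mg/L; combined flow 2.079 m³/s.
Half-life 13.5 h → k = ln 2 / 13.5 = 0.05134 h⁻¹ = 1.232 d⁻¹.
After decay, C = 50.10 × e^(−kt) = 50.10 × 0.2279 = 11.42 mg/L.
At the second outfall, C = (2.079·11.42 + 0.08880·524.0) / (2.079 + 0.08880) = 32.42 mg/L.

32.4 mg/L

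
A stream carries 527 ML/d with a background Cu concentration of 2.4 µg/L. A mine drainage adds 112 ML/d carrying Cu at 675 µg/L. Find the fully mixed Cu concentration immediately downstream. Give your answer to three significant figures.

120 µg/L

Flow-weighted average: C = (527.0·2.400 + 112.0·675.0) / 639.0 = 76860/639.0 = 120.3 µg/L.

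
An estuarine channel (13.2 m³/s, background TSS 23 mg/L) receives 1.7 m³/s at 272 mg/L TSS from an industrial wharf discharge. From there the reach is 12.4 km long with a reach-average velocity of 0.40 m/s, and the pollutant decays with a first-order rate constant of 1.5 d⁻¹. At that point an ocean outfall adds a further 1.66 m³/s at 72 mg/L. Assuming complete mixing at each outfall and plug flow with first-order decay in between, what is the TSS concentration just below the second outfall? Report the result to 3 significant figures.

Mixed concentration C = ΣQC/ΣQ = (13.20·23.00 + 1.700·272.0) / 14.90 = 766.0/14.90 = 51.41 mg/L; combined flow 14.90 m³/s.
Travel time t = 12.4·1000 / 0.40 = 31000 s = 8.611 h.
Decay over the reach: 51.41·exp(−kt) = 51.41·0.5838 = 30.01 mg/L.
Second outfall: C = (14.90·30.01 + 1.660·72.00)/16.56 = 34.22 mg/L.

34.2 mg/L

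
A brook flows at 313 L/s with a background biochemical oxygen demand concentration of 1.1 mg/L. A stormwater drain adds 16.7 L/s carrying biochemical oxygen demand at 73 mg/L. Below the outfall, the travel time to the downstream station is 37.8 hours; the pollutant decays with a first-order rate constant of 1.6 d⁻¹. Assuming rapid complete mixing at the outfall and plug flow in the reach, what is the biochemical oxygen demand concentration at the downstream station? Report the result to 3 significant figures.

Mass balance: C = (313.0·1.100 + 16.70·73.00) / 329.7 = 1563/329.7 = 4.742 mg/L.
Decay over the reach: 4.742·exp(−kt) = 4.742·0.08046 = 0.3815 mg/L.

0.382 mg/L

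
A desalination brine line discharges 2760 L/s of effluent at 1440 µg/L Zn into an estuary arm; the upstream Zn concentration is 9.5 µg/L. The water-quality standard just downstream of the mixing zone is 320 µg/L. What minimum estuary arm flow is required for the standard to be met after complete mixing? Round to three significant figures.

9960 L/s

Set C_mix = 320: (Q·9.500 + 2760·1440) / (Q + 2760) = 320
→ Q = 2760·(1440 − 320)/(320 − 9.500) = 9956 L/s.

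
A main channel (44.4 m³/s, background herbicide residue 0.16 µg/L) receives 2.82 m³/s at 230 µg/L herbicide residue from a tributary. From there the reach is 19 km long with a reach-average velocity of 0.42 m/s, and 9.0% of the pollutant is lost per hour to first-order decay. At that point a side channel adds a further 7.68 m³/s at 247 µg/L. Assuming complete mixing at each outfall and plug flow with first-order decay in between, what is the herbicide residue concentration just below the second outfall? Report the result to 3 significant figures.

38.2 µg/L

Flow-weighted average: C = (44.40·0.1600 + 2.820·230.0) / 47.22 = 655.7/47.22 = 13.89 µg/L; combined flow 47.22 m³/s.
Travel time t = 19·1000 / 0.42 = 45240 s = 12.57 h.
9.0%/h lost → k = −ln(1 − 0.09) = 0.09431 h⁻¹.
After decay, C = 13.89 × e^(−kt) = 13.89 × 0.3057 = 4.245 µg/L.
At the second outfall, C = (47.22·4.245 + 7.680·247.0) / (47.22 + 7.680) = 38.20 µg/L.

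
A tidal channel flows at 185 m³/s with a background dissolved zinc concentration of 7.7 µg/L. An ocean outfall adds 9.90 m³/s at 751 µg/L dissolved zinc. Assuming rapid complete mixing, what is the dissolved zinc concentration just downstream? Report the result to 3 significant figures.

45.5 µg/L

Conservation of mass: C = (185.0·7.700 + 9.900·751.0) / 194.9 = 8859/194.9 = 45.46 µg/L.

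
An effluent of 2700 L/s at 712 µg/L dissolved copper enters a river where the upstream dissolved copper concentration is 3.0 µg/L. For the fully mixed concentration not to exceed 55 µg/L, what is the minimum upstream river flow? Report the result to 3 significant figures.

Set C_mix = 55: (Q·3.000 + 2700·712.0) / (Q + 2700) = 55
→ Q = 2700·(712.0 − 55)/(55 − 3.000) = 34110 L/s.

34100 L/s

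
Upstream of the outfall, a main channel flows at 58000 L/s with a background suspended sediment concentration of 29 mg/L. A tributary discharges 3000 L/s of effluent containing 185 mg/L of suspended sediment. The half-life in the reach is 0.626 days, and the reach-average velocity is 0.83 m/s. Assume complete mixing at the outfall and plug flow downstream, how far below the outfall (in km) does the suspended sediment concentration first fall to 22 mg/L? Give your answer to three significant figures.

Conservation of mass: C = (58000·29.00 + 3000·185.0) / 61000 = 2237000/61000 = 36.67 mg/L.
Half-life 0.626 d → k = ln 2 / 0.626 = 1.107 d⁻¹.
Set 36.67·exp(−k·t) = 22 → t = ln(36.67/22)/k = 39870 s = 11.08 h.
Distance = v·t = 0.83·39870 = 33090 m = 33.09 km.

33.1 km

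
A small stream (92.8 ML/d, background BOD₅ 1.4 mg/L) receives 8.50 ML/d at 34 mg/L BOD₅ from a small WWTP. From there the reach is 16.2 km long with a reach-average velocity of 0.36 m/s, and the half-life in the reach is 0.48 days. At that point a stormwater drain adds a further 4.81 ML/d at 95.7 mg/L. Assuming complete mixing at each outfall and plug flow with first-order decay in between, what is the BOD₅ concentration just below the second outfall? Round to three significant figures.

6.20 mg/L

After mixing, C = (92.80·1.400 + 8.500·34.00) / 101.3 = 418.9/101.3 = 4.135 mg/L; combined flow 101.3 ML/d.
Travel time t = 16.2·1000 / 0.36 = 45000 s = 12.50 h.
Half-life 0.48 d → k = ln 2 / 0.48 = 1.444 d⁻¹.
After decay, C = 4.135 × e^(−kt) = 4.135 × 0.4714 = 1.949 mg/L.
At the second outfall, C = (101.3·1.949 + 4.810·95.70) / (101.3 + 4.810) = 6.199 mg/L.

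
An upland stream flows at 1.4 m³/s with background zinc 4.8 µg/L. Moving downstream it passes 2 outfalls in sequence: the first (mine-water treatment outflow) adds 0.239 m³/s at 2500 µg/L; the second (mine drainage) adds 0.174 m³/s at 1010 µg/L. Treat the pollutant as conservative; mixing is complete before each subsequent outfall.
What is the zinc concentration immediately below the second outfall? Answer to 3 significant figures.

430 µg/L

After outfall 1: Q = 1.400 + 0.2390 = 1.639 m³/s; C = (1.400·4.800 + 0.2390·2500)/1.639 = 368.7 µg/L.
After outfall 2: Q = 1.639 + 0.1740 = 1.813 m³/s; C = (1.639·368.7 + 0.1740·1010)/1.813 = 430.2 µg/L.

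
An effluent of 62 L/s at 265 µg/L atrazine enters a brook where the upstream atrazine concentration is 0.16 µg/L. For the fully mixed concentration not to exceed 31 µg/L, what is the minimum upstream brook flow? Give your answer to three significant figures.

470 L/s

Set C_mix = 31: (Q·0.1600 + 62.00·265.0) / (Q + 62.00) = 31
→ Q = 62.00·(265.0 − 31)/(31 − 0.1600) = 470.4 L/s.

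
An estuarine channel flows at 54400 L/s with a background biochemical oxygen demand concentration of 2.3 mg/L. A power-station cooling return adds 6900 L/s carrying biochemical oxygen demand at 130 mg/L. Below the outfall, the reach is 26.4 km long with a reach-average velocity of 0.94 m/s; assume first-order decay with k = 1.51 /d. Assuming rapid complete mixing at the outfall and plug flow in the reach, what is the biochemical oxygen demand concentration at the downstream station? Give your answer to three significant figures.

Flow-weighted average: C = (54400·2.300 + 6900·130.0) / 61300 = 1022000/61300 = 16.67 mg/L.
Travel time t = 26.4·1000 / 0.94 = 28090 s = 7.801 h.
Applying C = C₀e^(−kt): 16.67 × 0.6121 = 10.21 mg/L.

10.2 mg/L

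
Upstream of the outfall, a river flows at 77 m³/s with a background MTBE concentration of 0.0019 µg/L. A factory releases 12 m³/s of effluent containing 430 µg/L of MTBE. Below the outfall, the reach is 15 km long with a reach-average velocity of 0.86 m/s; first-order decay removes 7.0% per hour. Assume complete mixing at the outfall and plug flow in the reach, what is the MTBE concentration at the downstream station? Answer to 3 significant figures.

After mixing, C = (77.00·0.001900 + 12.00·430.0) / 89.00 = 5160/89.00 = 57.98 µg/L.
Travel time t = 15·1000 / 0.86 = 17440 s = 4.845 h.
7.0%/h lost → k = −ln(1 − 0.07) = 0.07257 h⁻¹.
Applying C = C₀e^(−kt): 57.98 × 0.7036 = 40.79 µg/L.

40.8 µg/L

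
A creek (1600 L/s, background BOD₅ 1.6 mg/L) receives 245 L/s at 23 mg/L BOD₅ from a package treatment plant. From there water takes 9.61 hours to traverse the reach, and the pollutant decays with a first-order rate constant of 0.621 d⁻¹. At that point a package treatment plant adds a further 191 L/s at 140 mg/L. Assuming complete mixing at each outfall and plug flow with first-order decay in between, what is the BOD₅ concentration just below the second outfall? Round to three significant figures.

16.3 mg/L

Flow-weighted average: C = (1600·1.600 + 245.0·23.00) / 1845 = 8195/1845 = 4.442 mg/L; combined flow 1845 L/s.
Decay over the reach: 4.442·exp(−kt) = 4.442·0.7798 = 3.464 mg/L.
Second outfall: C = (1845·3.464 + 191.0·140.0)/2036 = 16.27 mg/L.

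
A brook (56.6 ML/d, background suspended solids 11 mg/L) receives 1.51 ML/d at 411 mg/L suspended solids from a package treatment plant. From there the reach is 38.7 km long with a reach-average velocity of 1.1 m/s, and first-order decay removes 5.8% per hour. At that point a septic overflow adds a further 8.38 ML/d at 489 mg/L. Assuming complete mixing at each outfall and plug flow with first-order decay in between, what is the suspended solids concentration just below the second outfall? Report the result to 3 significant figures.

After mixing, C = (56.60·11.00 + 1.510·411.0) / 58.11 = 1243/58.11 = 21.39 mg/L; combined flow 58.11 ML/d.
Travel time t = 38.7·1000 / 1.1 = 35180 s = 9.773 h.
5.8%/h lost → k = −ln(1 − 0.058) = 0.05975 h⁻¹.
Applying C = C₀e^(−kt): 21.39 × 0.5577 = 11.93 mg/L.
At the second outfall, C = (58.11·11.93 + 8.380·489.0) / (58.11 + 8.380) = 72.06 mg/L.

72.1 mg/L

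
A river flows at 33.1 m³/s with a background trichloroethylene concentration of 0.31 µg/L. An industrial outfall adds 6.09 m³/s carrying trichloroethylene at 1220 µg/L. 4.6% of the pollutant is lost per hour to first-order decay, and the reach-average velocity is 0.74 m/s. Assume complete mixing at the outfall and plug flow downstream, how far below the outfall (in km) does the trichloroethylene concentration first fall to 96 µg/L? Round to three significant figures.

Mixed concentration C = ΣQC/ΣQ = (33.10·0.3100 + 6.090·1220) / 39.19 = 7440/39.19 = 189.8 µg/L.
4.6%/h lost → k = −ln(1 − 0.046) = 0.04709 h⁻¹.
Set 189.8·exp(−k·t) = 96 → t = ln(189.8/96)/k = 52130 s = 14.48 h.
Distance = v·t = 0.74·52130 = 38570 m = 38.57 km.

38.6 km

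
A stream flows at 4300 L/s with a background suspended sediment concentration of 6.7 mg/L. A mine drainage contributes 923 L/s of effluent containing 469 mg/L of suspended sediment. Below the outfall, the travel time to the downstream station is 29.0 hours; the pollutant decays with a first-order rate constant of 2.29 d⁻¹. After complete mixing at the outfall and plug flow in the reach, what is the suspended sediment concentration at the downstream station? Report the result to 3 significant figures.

5.56 mg/L

After mixing, C = (4300·6.700 + 923.0·469.0) / 5223 = 461700/5223 = 88.40 mg/L.
After decay, C = 88.40 × e^(−kt) = 88.40 × 0.06285 = 5.555 mg/L.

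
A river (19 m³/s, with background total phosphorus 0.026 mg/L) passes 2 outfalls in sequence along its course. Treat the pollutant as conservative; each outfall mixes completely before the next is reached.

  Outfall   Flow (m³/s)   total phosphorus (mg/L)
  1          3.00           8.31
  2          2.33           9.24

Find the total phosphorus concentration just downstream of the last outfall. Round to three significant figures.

1.93 mg/L

After outfall 1: Q = 19.00 + 3.000 = 22.00 m³/s; C = (19.00·0.02600 + 3.000·8.310)/22.00 = 1.156 mg/L.
After outfall 2: Q = 22.00 + 2.330 = 24.33 m³/s; C = (22.00·1.156 + 2.330·9.240)/24.33 = 1.930 mg/L.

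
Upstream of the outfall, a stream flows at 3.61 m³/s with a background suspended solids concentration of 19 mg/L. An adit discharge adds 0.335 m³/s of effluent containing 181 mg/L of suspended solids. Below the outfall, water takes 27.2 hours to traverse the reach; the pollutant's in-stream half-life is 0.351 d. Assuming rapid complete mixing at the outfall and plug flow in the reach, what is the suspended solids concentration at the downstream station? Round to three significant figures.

3.49 mg/L

After mixing, C = (3.610·19.00 + 0.3350·181.0) / 3.945 = 129.2/3.945 = 32.76 mg/L.
Half-life 0.351 d → k = ln 2 / 0.351 = 1.975 d⁻¹.
Decay over the reach: 32.76·exp(−kt) = 32.76·0.1067 = 3.494 mg/L.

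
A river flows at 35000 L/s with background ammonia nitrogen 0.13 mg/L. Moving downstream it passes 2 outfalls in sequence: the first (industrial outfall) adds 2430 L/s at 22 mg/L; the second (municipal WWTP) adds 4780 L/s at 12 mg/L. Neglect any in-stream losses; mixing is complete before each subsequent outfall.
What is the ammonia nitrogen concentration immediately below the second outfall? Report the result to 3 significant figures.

2.73 mg/L

Below outfall 1: Q → 37430 L/s, C = (35000·0.1300 + 2430·22.00)/37430 = 1.550 mg/L.
Below outfall 2: Q → 42210 L/s, C = (37430·1.550 + 4780·12.00)/42210 = 2.733 mg/L.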